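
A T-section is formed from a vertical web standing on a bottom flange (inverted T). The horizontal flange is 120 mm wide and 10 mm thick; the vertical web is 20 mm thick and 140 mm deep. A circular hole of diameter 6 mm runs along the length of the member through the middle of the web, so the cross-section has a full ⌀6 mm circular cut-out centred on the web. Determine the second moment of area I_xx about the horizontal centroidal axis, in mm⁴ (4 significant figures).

Decompose the section into non-overlapping parts with the origin at the bottom-left of its bounding rectangle.
Flange: 120 × 10, A = 1 200 mm², y = 5 mm, Ī = 10 000 mm⁴.
Web: 20 × 140, A = 2 800 mm², y = 80 mm, Ī = 4 573 333 mm⁴.
Hole (subtracted): ⌀6, A = 28.2743 mm², y = 80 mm, Ī = 63.6173 mm⁴.
Centroid: ȳ = ΣA·y / ΣA = 57.3398 mm.
Transfer each piece to the horizontal centroidal axis using Ī + A·d² with d = y − 57.3398:
  flange: d = -52.3398 mm → contributes +3 297 349 mm⁴
  web: d = 22.6602 mm → contributes +6 011 087 mm⁴
  hole: d = 22.6602 mm → contributes −14 582 mm⁴
Total I = 9 293 854 mm⁴.

I_xx ≈ 9.294 × 10⁶ mm⁴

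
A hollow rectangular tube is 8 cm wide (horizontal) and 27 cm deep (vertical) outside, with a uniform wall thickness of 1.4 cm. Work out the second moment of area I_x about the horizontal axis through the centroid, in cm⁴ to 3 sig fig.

Decompose the section into non-overlapping parts with the origin at the bottom-left of its bounding rectangle.
Outer rectangle: 8 × 27, A = 216 cm², y = 13.5 cm, Ī = 13 122 cm⁴.
Inner void (subtracted): 5.2 × 24.2, A = 125.84 cm², y = 13.5 cm, Ī = 6141.4 cm⁴.
By symmetry the centroid is at mid-height, ȳ = 13.5 cm.
All pieces are centred on the horizontal axis through the centroid, so I = ΣĪ (holes subtracted) = 6980.6 cm⁴.

I_x ≈ 6980 cm⁴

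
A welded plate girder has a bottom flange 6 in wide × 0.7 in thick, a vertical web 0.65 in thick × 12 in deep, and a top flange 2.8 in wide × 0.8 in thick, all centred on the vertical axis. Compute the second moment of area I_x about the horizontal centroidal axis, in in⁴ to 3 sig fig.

I_x ≈ 344 in⁴

Break the section into simple shapes (no overlaps), measuring from the bottom-left corner of the bounding box.
Bottom plate: 6 × 0.7, A = 4.2 in², y = 0.35 in, Ī = 0.1715 in⁴.
Web plate: 0.65 × 12, A = 7.8 in², y = 6.7 in, Ī = 93.6 in⁴.
Top plate: 2.8 × 0.8, A = 2.24 in², y = 13.1 in, Ī = 0.11947 in⁴.
Centroid: ȳ = ΣA·y / ΣA = 5.8338 in.
Transfer each piece to the horizontal centroidal axis using Ī + A·d² with d = y − 5.8338:
  bottom plate: d = -5.4838 in → contributes +126.48 in⁴
  web plate: d = 0.86615 in → contributes +99.452 in⁴
  top plate: d = 7.2662 in → contributes +118.38 in⁴
Total I = 344.31 in⁴.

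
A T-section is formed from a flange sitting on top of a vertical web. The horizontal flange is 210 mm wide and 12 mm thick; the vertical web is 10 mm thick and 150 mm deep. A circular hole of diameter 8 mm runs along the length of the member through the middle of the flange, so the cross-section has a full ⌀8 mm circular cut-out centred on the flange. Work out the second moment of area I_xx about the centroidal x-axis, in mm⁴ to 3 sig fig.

I_xx ≈ 8.97 × 10⁶ mm⁴

Treat the section as a set of non-overlapping primitives; coordinates are from the bounding-box lower-left.
Flange: 210 × 12, A = 2 520 mm², y = 156 mm, Ī = 30 240 mm⁴.
Web: 10 × 150, A = 1 500 mm², y = 75 mm, Ī = 2 812 500 mm⁴.
Hole (subtracted): ⌀8, A = 50.265 mm², y = 156 mm, Ī = 201.06 mm⁴.
Centroid: ȳ = ΣA·y / ΣA = 125.39 mm.
Transfer each piece to the centroidal x-axis using Ī + A·d² with d = y − 125.39:
  flange: d = 30.607 mm → contributes +2 390 882 mm⁴
  web: d = -50.393 mm → contributes +6 621 745 mm⁴
  hole: d = 30.607 mm → contributes −47 288 mm⁴
Total I = 8 965 339 mm⁴.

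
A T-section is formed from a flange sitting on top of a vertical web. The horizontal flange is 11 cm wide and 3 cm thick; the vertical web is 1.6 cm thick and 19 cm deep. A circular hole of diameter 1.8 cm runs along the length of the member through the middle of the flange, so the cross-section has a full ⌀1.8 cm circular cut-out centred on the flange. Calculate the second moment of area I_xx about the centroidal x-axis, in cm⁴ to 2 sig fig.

Break the section into simple shapes (no overlaps), measuring from the bottom-left corner of the bounding box.
Flange: 11 × 3, A = 33 cm², y = 20.5 cm, Ī = 24.75 cm⁴.
Web: 1.6 × 19, A = 30.4 cm², y = 9.5 cm, Ī = 914.5 cm⁴.
Hole (subtracted): ⌀1.8, A = 2.545 cm², y = 20.5 cm, Ī = 0.5153 cm⁴.
Centroid: ȳ = ΣA·y / ΣA = 15 cm.
Transfer each piece to the centroidal x-axis using Ī + A·d² with d = y − 15:
  flange: d = 5.495 cm → contributes +1 021 cm⁴
  web: d = -5.505 cm → contributes +1 836 cm⁴
  hole: d = 5.495 cm → contributes −77.35 cm⁴
Total I = 2 780 cm⁴.

I_xx ≈ 2800 cm⁴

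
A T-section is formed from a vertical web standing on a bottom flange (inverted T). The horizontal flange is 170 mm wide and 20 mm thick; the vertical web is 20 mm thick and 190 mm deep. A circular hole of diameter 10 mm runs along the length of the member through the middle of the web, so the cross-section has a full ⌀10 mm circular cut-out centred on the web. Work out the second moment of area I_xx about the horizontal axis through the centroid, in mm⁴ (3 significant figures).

Break the section into simple shapes (no overlaps), measuring from the bottom-left corner of the bounding box.
Flange: 170 × 20, A = 3 400 mm², y = 10 mm, Ī = 113 333 mm⁴.
Web: 20 × 190, A = 3 800 mm², y = 115 mm, Ī = 11 431 667 mm⁴.
Hole (subtracted): ⌀10, A = 78.54 mm², y = 115 mm, Ī = 490.87 mm⁴.
Centroid: ȳ = ΣA·y / ΣA = 64.87 mm.
Transfer each piece to the horizontal axis through the centroid using Ī + A·d² with d = y − 64.87:
  flange: d = -54.87 mm → contributes +10 349 708 mm⁴
  web: d = 50.13 mm → contributes +20 981 195 mm⁴
  hole: d = 50.13 mm → contributes −197 864 mm⁴
Total I = 31 133 039 mm⁴.

I_xx ≈ 3.11 × 10⁷ mm⁴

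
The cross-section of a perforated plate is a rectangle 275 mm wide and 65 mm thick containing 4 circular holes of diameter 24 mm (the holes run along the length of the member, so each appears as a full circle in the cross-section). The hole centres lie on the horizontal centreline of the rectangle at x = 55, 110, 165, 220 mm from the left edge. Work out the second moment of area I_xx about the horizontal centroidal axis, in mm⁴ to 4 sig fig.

Break the section into simple shapes (no overlaps), measuring from the bottom-left corner of the bounding box.
Plate: 275 × 65, A = 17 875 mm², y = 32.5 mm, Ī = 6 293 490 mm⁴.
Hole 1 (subtracted): ⌀24, A = 452.389 mm², y = 32.5 mm, Ī = 16 286 mm⁴.
Hole 2 (subtracted): ⌀24, A = 452.389 mm², y = 32.5 mm, Ī = 16 286 mm⁴.
Hole 3 (subtracted): ⌀24, A = 452.389 mm², y = 32.5 mm, Ī = 16 286 mm⁴.
Hole 4 (subtracted): ⌀24, A = 452.389 mm², y = 32.5 mm, Ī = 16 286 mm⁴.
By symmetry the centroid is at mid-height, ȳ = 32.5 mm.
All pieces are centred on the horizontal centroidal axis, so I = ΣĪ (holes subtracted) = 6 228 346 mm⁴.

I_xx ≈ 6.228 × 10⁶ mm⁴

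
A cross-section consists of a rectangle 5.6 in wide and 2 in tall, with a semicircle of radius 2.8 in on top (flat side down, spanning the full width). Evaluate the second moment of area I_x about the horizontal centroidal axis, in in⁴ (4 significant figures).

Decompose the section into non-overlapping parts with the origin at the bottom-left of its bounding rectangle.
Rectangular body: 5.6 × 2, A = 11.2 in², y = 1 in, Ī = 3.73333 in⁴.
Semicircular cap: semicircle r = 2.8, A = 12.315 in², y = 3.18836 in, Ī = 6.74628 in⁴.
Centroid: ȳ = ΣA·y / ΣA = 2.14606 in.
Transfer each piece to the horizontal centroidal axis using Ī + A·d² with d = y − 2.14606:
  rectangular body: d = -1.14606 in → contributes +18.4441 in⁴
  semicircular cap: d = 1.04229 in → contributes +20.1251 in⁴
Total I = 38.5691 in⁴.

I_x ≈ 38.57 in⁴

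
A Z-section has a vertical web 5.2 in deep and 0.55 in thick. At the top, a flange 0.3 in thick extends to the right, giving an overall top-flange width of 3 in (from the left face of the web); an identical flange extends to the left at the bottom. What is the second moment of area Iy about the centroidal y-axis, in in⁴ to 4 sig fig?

Treat the section as a set of non-overlapping primitives; coordinates are from the bounding-box lower-left.
Web: 0.55 × 5.2, A = 2.86 in², x = 2.725 in, Ī = 0.0720958 in⁴.
Top flange (beyond web): 2.45 × 0.3, A = 0.735 in², x = 4.225 in, Ī = 0.367653 in⁴.
Bottom flange (beyond web): 2.45 × 0.3, A = 0.735 in², x = 1.225 in, Ī = 0.367653 in⁴.
Centroid: x̄ = ΣA·x / ΣA = 2.725 in.
Transfer each piece to the centroidal y-axis using Ī + A·d² with d = x − 2.725:
  web: d = 0 in → contributes +0.0720958 in⁴
  top flange (beyond web): d = 1.5 in → contributes +2.0214 in⁴
  bottom flange (beyond web): d = -1.5 in → contributes +2.0214 in⁴
Total I = 4.1149 in⁴.

Iy ≈ 4.115 in⁴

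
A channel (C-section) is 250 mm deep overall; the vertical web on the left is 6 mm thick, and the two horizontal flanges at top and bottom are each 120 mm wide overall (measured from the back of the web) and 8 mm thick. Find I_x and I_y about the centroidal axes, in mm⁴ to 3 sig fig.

I_x ≈ 3.45 × 10⁷ mm⁴, I_y ≈ 4.94 × 10⁶ mm⁴

Break the section into simple shapes (no overlaps), measuring from the bottom-left corner of the bounding box.
Web: 6 × 250, A = 1 500 mm², y = 125 mm, Ī = 7 812 500 mm⁴.
Top flange (beyond web): 114 × 8, A = 912 mm², y = 246 mm, Ī = 4 864 mm⁴.
Bottom flange (beyond web): 114 × 8, A = 912 mm², y = 4 mm, Ī = 4 864 mm⁴.
By symmetry the centroid is at mid-height, ȳ = 125 mm.
Transfer each piece to the centroidal x-axis using Ī + A·d² with d = y − 125:
  web: d = 0 mm → contributes +7 812 500 mm⁴
  top flange (beyond web): d = 121 mm → contributes +13 357 456 mm⁴
  bottom flange (beyond web): d = -121 mm → contributes +13 357 456 mm⁴
Total I = 34 527 412 mm⁴.
For the y-axis: x̄ = 35.924 mm.
Repeating about the centroidal y-axis gives I_y = 4 943 069 mm⁴.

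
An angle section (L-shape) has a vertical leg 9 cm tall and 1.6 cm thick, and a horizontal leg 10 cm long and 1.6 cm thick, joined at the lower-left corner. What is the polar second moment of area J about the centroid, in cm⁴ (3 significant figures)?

J ≈ 451 cm⁴

Break the section into simple shapes (no overlaps), measuring from the bottom-left corner of the bounding box.
Vertical leg: 1.6 × 9, A = 14.4 cm², y = 4.5 cm, Ī = 97.2 cm⁴.
Horizontal leg (remainder): 8.4 × 1.6, A = 13.44 cm², y = 0.8 cm, Ī = 2.8672 cm⁴.
Centroid: ȳ = ΣA·y / ΣA = 2.7138 cm.
Transfer each piece to the centroidal x-axis using Ī + A·d² with d = y − 2.7138:
  vertical leg: d = 1.7862 cm → contributes +143.14 cm⁴
  horizontal leg (remainder): d = -1.9138 cm → contributes +52.093 cm⁴
Total I = 195.24 cm⁴.
For the y-axis: x̄ = 3.2138 cm.
Repeating about the centroidal y-axis gives I_y = 255.89 cm⁴.
Polar second moment: J = I_x + I_y = 451.13 cm⁴.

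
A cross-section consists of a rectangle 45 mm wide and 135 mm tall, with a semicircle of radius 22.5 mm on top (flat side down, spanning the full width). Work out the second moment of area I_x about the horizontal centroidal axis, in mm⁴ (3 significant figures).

I_x ≈ 1.34 × 10⁷ mm⁴

Split into non-overlapping primitives; take the origin at the lower-left of the bounding box.
Rectangular body: 45 × 135, A = 6 075 mm², y = 67.5 mm, Ī = 9 226 406 mm⁴.
Semicircular cap: semicircle r = 22.5, A = 795.22 mm², y = 144.55 mm, Ī = 28 130 mm⁴.
Centroid: ȳ = ΣA·y / ΣA = 76.418 mm.
Transfer each piece to the horizontal centroidal axis using Ī + A·d² with d = y − 76.418:
  rectangular body: d = -8.9183 mm → contributes +9 709 590 mm⁴
  semicircular cap: d = 68.131 mm → contributes +3 719 385 mm⁴
Total I = 13 428 975 mm⁴.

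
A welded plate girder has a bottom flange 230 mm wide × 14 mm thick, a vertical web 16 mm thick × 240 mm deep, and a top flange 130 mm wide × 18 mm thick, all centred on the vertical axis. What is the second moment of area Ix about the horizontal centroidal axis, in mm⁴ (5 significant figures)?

Ix ≈ 1.0820 × 10⁸ mm⁴

Decompose the section into non-overlapping parts with the origin at the bottom-left of its bounding rectangle.
Bottom plate: 230 × 14, A = 3 220 mm², y = 7 mm, Ī = 52593.33 mm⁴.
Web plate: 16 × 240, A = 3 840 mm², y = 134 mm, Ī = 18 432 000 mm⁴.
Top plate: 130 × 18, A = 2 340 mm², y = 263 mm, Ī = 63 180 mm⁴.
Centroid: ȳ = ΣA·y / ΣA = 122.6085 mm.
Transfer each piece to the horizontal centroidal axis using Ī + A·d² with d = y − 122.6085:
  bottom plate: d = -115.6085 mm → contributes +43 088 949 mm⁴
  web plate: d = 11.39149 mm → contributes +18 930 302 mm⁴
  top plate: d = 140.3915 mm → contributes +46 184 042 mm⁴
Total I = 108 203 293 mm⁴.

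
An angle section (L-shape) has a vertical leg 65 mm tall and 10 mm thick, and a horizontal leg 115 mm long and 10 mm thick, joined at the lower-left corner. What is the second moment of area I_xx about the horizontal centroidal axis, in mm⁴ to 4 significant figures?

Break the section into simple shapes (no overlaps), measuring from the bottom-left corner of the bounding box.
Vertical leg: 10 × 65, A = 650 mm², y = 32.5 mm, Ī = 228 854 mm⁴.
Horizontal leg (remainder): 105 × 10, A = 1 050 mm², y = 5 mm, Ī = 8 750 mm⁴.
Centroid: ȳ = ΣA·y / ΣA = 15.5147 mm.
Transfer each piece to the horizontal centroidal axis using Ī + A·d² with d = y − 15.5147:
  vertical leg: d = 16.9853 mm → contributes +416 379 mm⁴
  horizontal leg (remainder): d = -10.5147 mm → contributes +124 837 mm⁴
Total I = 541 216 mm⁴.

I_xx ≈ 5.412 × 10⁵ mm⁴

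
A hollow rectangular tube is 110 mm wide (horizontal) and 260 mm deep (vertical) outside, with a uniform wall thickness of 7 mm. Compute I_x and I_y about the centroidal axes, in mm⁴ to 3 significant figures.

I_x ≈ 4.20 × 10⁷ mm⁴, I_y ≈ 1.07 × 10⁷ mm⁴

Decompose the section into non-overlapping parts with the origin at the bottom-left of its bounding rectangle.
Outer rectangle: 110 × 260, A = 28 600 mm², y = 130 mm, Ī = 161 113 333 mm⁴.
Inner void (subtracted): 96 × 246, A = 23 616 mm², y = 130 mm, Ī = 119 095 488 mm⁴.
By symmetry the centroid is at mid-height, ȳ = 130 mm.
All pieces are centred on the centroidal x-axis, so I = ΣĪ (holes subtracted) = 42 017 845 mm⁴.
Repeating about the centroidal y-axis gives I_y = 10 701 245 mm⁴.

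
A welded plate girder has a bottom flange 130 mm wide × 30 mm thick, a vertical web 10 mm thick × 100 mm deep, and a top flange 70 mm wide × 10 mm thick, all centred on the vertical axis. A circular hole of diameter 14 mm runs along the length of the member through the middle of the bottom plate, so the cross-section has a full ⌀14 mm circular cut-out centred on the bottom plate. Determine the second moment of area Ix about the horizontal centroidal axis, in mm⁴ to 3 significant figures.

Break the section into simple shapes (no overlaps), measuring from the bottom-left corner of the bounding box.
Bottom plate: 130 × 30, A = 3 900 mm², y = 15 mm, Ī = 292 500 mm⁴.
Web plate: 10 × 100, A = 1 000 mm², y = 80 mm, Ī = 833 333 mm⁴.
Top plate: 70 × 10, A = 700 mm², y = 135 mm, Ī = 5833.3 mm⁴.
Hole (subtracted): ⌀14, A = 153.94 mm², y = 15 mm, Ī = 1885.7 mm⁴.
Centroid: ȳ = ΣA·y / ΣA = 42.359 mm.
Transfer each piece to the horizontal centroidal axis using Ī + A·d² with d = y − 42.359:
  bottom plate: d = -27.359 mm → contributes +3 211 755 mm⁴
  web plate: d = 37.641 mm → contributes +2 250 162 mm⁴
  top plate: d = 92.641 mm → contributes +6 013 453 mm⁴
  hole: d = -27.359 mm → contributes −117 112 mm⁴
Total I = 11 358 257 mm⁴.

Ix ≈ 1.14 × 10⁷ mm⁴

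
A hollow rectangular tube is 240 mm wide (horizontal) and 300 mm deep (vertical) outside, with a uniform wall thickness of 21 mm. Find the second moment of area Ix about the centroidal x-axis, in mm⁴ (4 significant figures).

Ix ≈ 2.566 × 10⁸ mm⁴

Split into non-overlapping primitives; take the origin at the lower-left of the bounding box.
Outer rectangle: 240 × 300, A = 72 000 mm², y = 150 mm, Ī = 540 000 000 mm⁴.
Inner void (subtracted): 198 × 258, A = 51 084 mm², y = 150 mm, Ī = 283 362 948 mm⁴.
By symmetry the centroid is at mid-height, ȳ = 150 mm.
All pieces are centred on the centroidal x-axis, so I = ΣĪ (holes subtracted) = 256 637 052 mm⁴.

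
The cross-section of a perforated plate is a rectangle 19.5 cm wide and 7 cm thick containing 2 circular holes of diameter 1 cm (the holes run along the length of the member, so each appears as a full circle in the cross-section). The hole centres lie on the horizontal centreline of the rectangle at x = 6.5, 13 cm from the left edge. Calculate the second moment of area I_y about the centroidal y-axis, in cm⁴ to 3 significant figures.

Split into non-overlapping primitives; take the origin at the lower-left of the bounding box.
Plate: 19.5 × 7, A = 136.5 cm², x = 9.75 cm, Ī = 4325.3 cm⁴.
Hole 1 (subtracted): ⌀1, A = 0.7854 cm², x = 6.5 cm, Ī = 0.049087 cm⁴.
Hole 2 (subtracted): ⌀1, A = 0.7854 cm², x = 13 cm, Ī = 0.049087 cm⁴.
By symmetry the centroid is at mid-width, x̄ = 9.75 cm.
Transfer each piece to the centroidal y-axis using Ī + A·d² with d = x − 9.75:
  plate: d = 0 cm → contributes +4325.3 cm⁴
  hole 1: d = -3.25 cm → contributes −8.3449 cm⁴
  hole 2: d = 3.25 cm → contributes −8.3449 cm⁴
Total I = 4308.7 cm⁴.

I_y ≈ 4310 cm⁴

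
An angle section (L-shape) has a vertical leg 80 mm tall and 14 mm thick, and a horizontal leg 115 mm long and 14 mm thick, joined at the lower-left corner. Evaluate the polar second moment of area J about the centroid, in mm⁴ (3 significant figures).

J ≈ 4.59 × 10⁶ mm⁴

Decompose the section into non-overlapping parts with the origin at the bottom-left of its bounding rectangle.
Vertical leg: 14 × 80, A = 1 120 mm², y = 40 mm, Ī = 597 333 mm⁴.
Horizontal leg (remainder): 101 × 14, A = 1 414 mm², y = 7 mm, Ī = 23 095 mm⁴.
Centroid: ȳ = ΣA·y / ΣA = 21.586 mm.
Transfer each piece to the centroidal x-axis using Ī + A·d² with d = y − 21.586:
  vertical leg: d = 18.414 mm → contributes +977 113 mm⁴
  horizontal leg (remainder): d = -14.586 mm → contributes +323 911 mm⁴
Total I = 1 301 024 mm⁴.
For the y-axis: x̄ = 39.086 mm.
Repeating about the centroidal y-axis gives I_y = 3 286 626 mm⁴.
Polar second moment: J = I_x + I_y = 4 587 650 mm⁴.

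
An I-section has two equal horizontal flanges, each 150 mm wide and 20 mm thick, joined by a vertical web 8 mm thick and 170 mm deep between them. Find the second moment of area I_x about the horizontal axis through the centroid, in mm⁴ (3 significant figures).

I_x ≈ 5.76 × 10⁷ mm⁴

Decompose the section into non-overlapping parts with the origin at the bottom-left of its bounding rectangle.
Bottom flange: 150 × 20, A = 3 000 mm², y = 10 mm, Ī = 100 000 mm⁴.
Web: 8 × 170, A = 1 360 mm², y = 105 mm, Ī = 3 275 333 mm⁴.
Top flange: 150 × 20, A = 3 000 mm², y = 200 mm, Ī = 100 000 mm⁴.
By symmetry the centroid is at mid-height, ȳ = 105 mm.
Transfer each piece to the horizontal axis through the centroid using Ī + A·d² with d = y − 105:
  bottom flange: d = -95 mm → contributes +27 175 000 mm⁴
  web: d = 0 mm → contributes +3 275 333 mm⁴
  top flange: d = 95 mm → contributes +27 175 000 mm⁴
Total I = 57 625 333 mm⁴.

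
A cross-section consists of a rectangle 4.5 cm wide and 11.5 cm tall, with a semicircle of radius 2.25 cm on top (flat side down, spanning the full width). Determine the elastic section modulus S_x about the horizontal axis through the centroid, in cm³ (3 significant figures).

S_x ≈ 124 cm³

Treat the section as a set of non-overlapping primitives; coordinates are from the bounding-box lower-left.
Rectangular body: 4.5 × 11.5, A = 51.75 cm², y = 5.75 cm, Ī = 570.33 cm⁴.
Semicircular cap: semicircle r = 2.25, A = 7.9522 cm², y = 12.455 cm, Ī = 2.813 cm⁴.
Centroid: ȳ = ΣA·y / ΣA = 6.6431 cm.
Transfer each piece to the horizontal axis through the centroid using Ī + A·d² with d = y − 6.6431:
  rectangular body: d = -0.89308 cm → contributes +611.6 cm⁴
  semicircular cap: d = 5.8119 cm → contributes +271.42 cm⁴
Total I = 883.02 cm⁴.
Extreme fibre distance c = 7.1069 cm; S = I/c = 124.25 cm³.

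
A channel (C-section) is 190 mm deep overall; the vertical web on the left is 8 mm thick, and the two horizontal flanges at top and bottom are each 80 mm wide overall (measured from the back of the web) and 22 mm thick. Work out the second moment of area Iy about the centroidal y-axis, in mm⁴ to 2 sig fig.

Treat the section as a set of non-overlapping primitives; coordinates are from the bounding-box lower-left.
Web: 8 × 190, A = 1 520 mm², x = 4 mm, Ī = 8 107 mm⁴.
Top flange (beyond web): 72 × 22, A = 1 584 mm², x = 44 mm, Ī = 684 288 mm⁴.
Bottom flange (beyond web): 72 × 22, A = 1 584 mm², x = 44 mm, Ī = 684 288 mm⁴.
Centroid: x̄ = ΣA·x / ΣA = 31.03 mm.
Transfer each piece to the centroidal y-axis using Ī + A·d² with d = x − 31.03:
  web: d = -27.03 mm → contributes +1 118 709 mm⁴
  top flange (beyond web): d = 12.97 mm → contributes +950 720 mm⁴
  bottom flange (beyond web): d = 12.97 mm → contributes +950 720 mm⁴
Total I = 3 020 150 mm⁴.

Iy ≈ 3.0 × 10⁶ mm⁴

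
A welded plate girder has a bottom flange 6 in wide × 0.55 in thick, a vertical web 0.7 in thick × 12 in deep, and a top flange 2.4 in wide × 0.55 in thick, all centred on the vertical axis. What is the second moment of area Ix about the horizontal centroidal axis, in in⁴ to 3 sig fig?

Ix ≈ 271 in⁴

Treat the section as a set of non-overlapping primitives; coordinates are from the bounding-box lower-left.
Bottom plate: 6 × 0.55, A = 3.3 in², y = 0.275 in, Ī = 0.083188 in⁴.
Web plate: 0.7 × 12, A = 8.4 in², y = 6.55 in, Ī = 100.8 in⁴.
Top plate: 2.4 × 0.55, A = 1.32 in², y = 12.825 in, Ī = 0.033275 in⁴.
Centroid: ȳ = ΣA·y / ΣA = 5.5957 in.
Transfer each piece to the horizontal centroidal axis using Ī + A·d² with d = y − 5.5957:
  bottom plate: d = -5.3207 in → contributes +93.507 in⁴
  web plate: d = 0.95426 in → contributes +108.45 in⁴
  top plate: d = 7.2293 in → contributes +69.019 in⁴
Total I = 270.98 in⁴.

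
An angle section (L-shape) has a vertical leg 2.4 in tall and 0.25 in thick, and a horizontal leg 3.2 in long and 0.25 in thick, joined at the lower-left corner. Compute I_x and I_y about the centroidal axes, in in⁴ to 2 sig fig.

Decompose the section into non-overlapping parts with the origin at the bottom-left of its bounding rectangle.
Vertical leg: 0.25 × 2.4, A = 0.6 in², y = 1.2 in, Ī = 0.288 in⁴.
Horizontal leg (remainder): 2.95 × 0.25, A = 0.7375 in², y = 0.125 in, Ī = 0.003841 in⁴.
Centroid: ȳ = ΣA·y / ΣA = 0.6072 in.
Transfer each piece to the centroidal x-axis using Ī + A·d² with d = y − 0.6072:
  vertical leg: d = 0.5928 in → contributes +0.4988 in⁴
  horizontal leg (remainder): d = -0.4822 in → contributes +0.1754 in⁴
Total I = 0.6742 in⁴.
For the y-axis: x̄ = 1.007 in.
Repeating about the centroidal y-axis gives I_y = 1.385 in⁴.

I_x ≈ 0.67 in⁴, I_y ≈ 1.4 in⁴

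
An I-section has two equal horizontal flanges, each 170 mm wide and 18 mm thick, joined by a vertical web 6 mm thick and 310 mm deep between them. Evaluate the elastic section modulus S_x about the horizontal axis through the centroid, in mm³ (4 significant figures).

Break the section into simple shapes (no overlaps), measuring from the bottom-left corner of the bounding box.
Bottom flange: 170 × 18, A = 3 060 mm², y = 9 mm, Ī = 82 620 mm⁴.
Web: 6 × 310, A = 1 860 mm², y = 173 mm, Ī = 14 895 500 mm⁴.
Top flange: 170 × 18, A = 3 060 mm², y = 337 mm, Ī = 82 620 mm⁴.
By symmetry the centroid is at mid-height, ȳ = 173 mm.
Transfer each piece to the horizontal axis through the centroid using Ī + A·d² with d = y − 173:
  bottom flange: d = -164 mm → contributes +82 384 380 mm⁴
  web: d = 0 mm → contributes +14 895 500 mm⁴
  top flange: d = 164 mm → contributes +82 384 380 mm⁴
Total I = 179 664 260 mm⁴.
Extreme fibre distance c = 173 mm; S = I/c = 1 038 522 mm³.

S_x ≈ 1.039 × 10⁶ mm³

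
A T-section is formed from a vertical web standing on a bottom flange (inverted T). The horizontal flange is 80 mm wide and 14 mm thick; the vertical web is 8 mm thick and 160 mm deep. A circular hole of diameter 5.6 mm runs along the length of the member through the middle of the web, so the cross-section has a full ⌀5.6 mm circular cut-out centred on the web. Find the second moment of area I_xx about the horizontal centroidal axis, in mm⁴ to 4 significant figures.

Break the section into simple shapes (no overlaps), measuring from the bottom-left corner of the bounding box.
Flange: 80 × 14, A = 1 120 mm², y = 7 mm, Ī = 18293.3 mm⁴.
Web: 8 × 160, A = 1 280 mm², y = 94 mm, Ī = 2 730 667 mm⁴.
Hole (subtracted): ⌀5.6, A = 24.6301 mm², y = 94 mm, Ī = 48.275 mm⁴.
Centroid: ȳ = ΣA·y / ΣA = 52.979 mm.
Transfer each piece to the horizontal centroidal axis using Ī + A·d² with d = y − 52.979:
  flange: d = -45.979 mm → contributes +2 386 052 mm⁴
  web: d = 41.021 mm → contributes +4 884 549 mm⁴
  hole: d = 41.021 mm → contributes −41493.8 mm⁴
Total I = 7 229 108 mm⁴.

I_xx ≈ 7.229 × 10⁶ mm⁴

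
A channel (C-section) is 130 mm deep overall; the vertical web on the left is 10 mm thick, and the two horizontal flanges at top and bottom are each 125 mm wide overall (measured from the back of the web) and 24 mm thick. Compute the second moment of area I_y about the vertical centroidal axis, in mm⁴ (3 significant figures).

Split into non-overlapping primitives; take the origin at the lower-left of the bounding box.
Web: 10 × 130, A = 1 300 mm², x = 5 mm, Ī = 10 833 mm⁴.
Top flange (beyond web): 115 × 24, A = 2 760 mm², x = 67.5 mm, Ī = 3 041 750 mm⁴.
Bottom flange (beyond web): 115 × 24, A = 2 760 mm², x = 67.5 mm, Ī = 3 041 750 mm⁴.
Centroid: x̄ = ΣA·x / ΣA = 55.587 mm.
Transfer each piece to the vertical centroidal axis using Ī + A·d² with d = x − 55.587:
  web: d = -50.587 mm → contributes +3 337 527 mm⁴
  top flange (beyond web): d = 11.913 mm → contributes +3 433 480 mm⁴
  bottom flange (beyond web): d = 11.913 mm → contributes +3 433 480 mm⁴
Total I = 10 204 487 mm⁴.

I_y ≈ 1.02 × 10⁷ mm⁴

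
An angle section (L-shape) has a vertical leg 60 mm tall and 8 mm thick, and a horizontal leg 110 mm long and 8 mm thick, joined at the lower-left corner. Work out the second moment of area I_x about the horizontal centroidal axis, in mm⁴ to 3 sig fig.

Decompose the section into non-overlapping parts with the origin at the bottom-left of its bounding rectangle.
Vertical leg: 8 × 60, A = 480 mm², y = 30 mm, Ī = 144 000 mm⁴.
Horizontal leg (remainder): 102 × 8, A = 816 mm², y = 4 mm, Ī = 4 352 mm⁴.
Centroid: ȳ = ΣA·y / ΣA = 13.63 mm.
Transfer each piece to the horizontal centroidal axis using Ī + A·d² with d = y − 13.63:
  vertical leg: d = 16.37 mm → contributes +272 635 mm⁴
  horizontal leg (remainder): d = -9.6296 mm → contributes +80 019 mm⁴
Total I = 352 654 mm⁴.

I_x ≈ 3.53 × 10⁵ mm⁴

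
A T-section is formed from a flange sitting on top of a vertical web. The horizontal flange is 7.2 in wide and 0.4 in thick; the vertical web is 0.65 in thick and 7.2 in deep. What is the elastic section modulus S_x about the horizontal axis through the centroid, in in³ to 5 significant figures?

S_x ≈ 9.1133 in³

Treat the section as a set of non-overlapping primitives; coordinates are from the bounding-box lower-left.
Flange: 7.2 × 0.4, A = 2.88 in², y = 7.4 in, Ī = 0.0384 in⁴.
Web: 0.65 × 7.2, A = 4.68 in², y = 3.6 in, Ī = 20.2176 in⁴.
Centroid: ȳ = ΣA·y / ΣA = 5.047619 in.
Transfer each piece to the horizontal axis through the centroid using Ī + A·d² with d = y − 5.047619:
  flange: d = 2.352381 in → contributes +15.97544 in⁴
  web: d = -1.447619 in → contributes +30.02501 in⁴
Total I = 46.00046 in⁴.
Extreme fibre distance c = 5.047619 in; S = I/c = 9.113298 in³.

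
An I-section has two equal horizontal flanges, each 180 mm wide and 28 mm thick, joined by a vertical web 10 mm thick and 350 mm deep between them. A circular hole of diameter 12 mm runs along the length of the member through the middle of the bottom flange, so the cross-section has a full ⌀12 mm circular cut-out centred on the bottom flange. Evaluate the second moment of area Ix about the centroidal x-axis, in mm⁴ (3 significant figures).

Break the section into simple shapes (no overlaps), measuring from the bottom-left corner of the bounding box.
Bottom flange: 180 × 28, A = 5 040 mm², y = 14 mm, Ī = 329 280 mm⁴.
Web: 10 × 350, A = 3 500 mm², y = 203 mm, Ī = 35 729 167 mm⁴.
Top flange: 180 × 28, A = 5 040 mm², y = 392 mm, Ī = 329 280 mm⁴.
Hole (subtracted): ⌀12, A = 113.1 mm², y = 14 mm, Ī = 1017.9 mm⁴.
Centroid: ȳ = ΣA·y / ΣA = 204.59 mm.
Transfer each piece to the centroidal x-axis using Ī + A·d² with d = y − 204.59:
  bottom flange: d = -190.59 mm → contributes +183 399 727 mm⁴
  web: d = -1.5873 mm → contributes +35 737 984 mm⁴
  top flange: d = 187.41 mm → contributes +177 351 908 mm⁴
  hole: d = -190.59 mm → contributes −4 109 109 mm⁴
Total I = 392 380 511 mm⁴.

Ix ≈ 3.92 × 10⁸ mm⁴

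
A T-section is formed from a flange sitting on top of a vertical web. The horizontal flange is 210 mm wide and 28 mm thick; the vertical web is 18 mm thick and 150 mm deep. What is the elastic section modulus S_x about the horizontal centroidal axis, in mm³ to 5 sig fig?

Break the section into simple shapes (no overlaps), measuring from the bottom-left corner of the bounding box.
Flange: 210 × 28, A = 5 880 mm², y = 164 mm, Ī = 384 160 mm⁴.
Web: 18 × 150, A = 2 700 mm², y = 75 mm, Ī = 5 062 500 mm⁴.
Centroid: ȳ = ΣA·y / ΣA = 135.993 mm.
Transfer each piece to the horizontal centroidal axis using Ī + A·d² with d = y − 135.993:
  flange: d = 28.00699 mm → contributes +4 996 383 mm⁴
  web: d = -60.99301 mm → contributes +15 106 897 mm⁴
Total I = 20 103 280 mm⁴.
Extreme fibre distance c = 135.993 mm; S = I/c = 147825.8 mm³.

S_x ≈ 1.4783 × 10⁵ mm³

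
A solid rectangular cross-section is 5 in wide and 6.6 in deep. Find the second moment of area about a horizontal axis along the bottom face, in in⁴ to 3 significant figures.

I_base ≈ 479 in⁴

The section: 5 × 6.6, A = 33 in², y = 3.3 in, Ī = 119.79 in⁴.
Transfer it to a horizontal axis along the bottom face using Ī + A·d² with d = y − 0:
  the section: d = 3.3 in → contributes +479.16 in⁴
Total I = 479.16 in⁴.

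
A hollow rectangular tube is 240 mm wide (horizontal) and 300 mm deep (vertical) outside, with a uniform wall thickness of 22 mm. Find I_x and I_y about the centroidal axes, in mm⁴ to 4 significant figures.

I_x ≈ 2.660 × 10⁸ mm⁴, I_y ≈ 1.850 × 10⁸ mm⁴

Treat the section as a set of non-overlapping primitives; coordinates are from the bounding-box lower-left.
Outer rectangle: 240 × 300, A = 72 000 mm², y = 150 mm, Ī = 540 000 000 mm⁴.
Inner void (subtracted): 196 × 256, A = 50 176 mm², y = 150 mm, Ī = 274 027 861 mm⁴.
By symmetry the centroid is at mid-height, ȳ = 150 mm.
All pieces are centred on the centroidal x-axis, so I = ΣĪ (holes subtracted) = 265 972 139 mm⁴.
Repeating about the centroidal y-axis gives I_y = 184 969 899 mm⁴.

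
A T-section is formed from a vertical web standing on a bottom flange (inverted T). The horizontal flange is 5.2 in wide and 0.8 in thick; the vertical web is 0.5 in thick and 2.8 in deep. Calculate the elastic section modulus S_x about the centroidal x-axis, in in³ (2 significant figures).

S_x ≈ 1.6 in³

Treat the section as a set of non-overlapping primitives; coordinates are from the bounding-box lower-left.
Flange: 5.2 × 0.8, A = 4.16 in², y = 0.4 in, Ī = 0.2219 in⁴.
Web: 0.5 × 2.8, A = 1.4 in², y = 2.2 in, Ī = 0.9147 in⁴.
Centroid: ȳ = ΣA·y / ΣA = 0.8532 in.
Transfer each piece to the centroidal x-axis using Ī + A·d² with d = y − 0.8532:
  flange: d = -0.4532 in → contributes +1.076 in⁴
  web: d = 1.347 in → contributes +3.454 in⁴
Total I = 4.53 in⁴.
Extreme fibre distance c = 2.747 in; S = I/c = 1.649 in³.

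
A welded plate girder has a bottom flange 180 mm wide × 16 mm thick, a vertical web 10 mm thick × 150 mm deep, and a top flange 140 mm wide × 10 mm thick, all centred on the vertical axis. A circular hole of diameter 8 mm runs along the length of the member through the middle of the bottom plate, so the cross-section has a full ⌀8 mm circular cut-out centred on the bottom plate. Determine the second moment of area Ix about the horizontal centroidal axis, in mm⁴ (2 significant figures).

Split into non-overlapping primitives; take the origin at the lower-left of the bounding box.
Bottom plate: 180 × 16, A = 2 880 mm², y = 8 mm, Ī = 61 440 mm⁴.
Web plate: 10 × 150, A = 1 500 mm², y = 91 mm, Ī = 2 812 500 mm⁴.
Top plate: 140 × 10, A = 1 400 mm², y = 171 mm, Ī = 11 667 mm⁴.
Hole (subtracted): ⌀8, A = 50.27 mm², y = 8 mm, Ī = 201.1 mm⁴.
Centroid: ȳ = ΣA·y / ΣA = 69.56 mm.
Transfer each piece to the horizontal centroidal axis using Ī + A·d² with d = y − 69.56:
  bottom plate: d = -61.56 mm → contributes +10 974 195 mm⁴
  web plate: d = 21.44 mm → contributes +3 502 263 mm⁴
  top plate: d = 101.4 mm → contributes +14 418 883 mm⁴
  hole: d = -61.56 mm → contributes −190 665 mm⁴
Total I = 28 704 676 mm⁴.

Ix ≈ 2.9 × 10⁷ mm⁴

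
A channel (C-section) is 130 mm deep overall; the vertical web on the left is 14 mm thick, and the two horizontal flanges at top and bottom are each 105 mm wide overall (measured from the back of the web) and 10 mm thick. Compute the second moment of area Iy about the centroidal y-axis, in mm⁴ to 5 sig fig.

Split into non-overlapping primitives; take the origin at the lower-left of the bounding box.
Web: 14 × 130, A = 1 820 mm², x = 7 mm, Ī = 29726.67 mm⁴.
Top flange (beyond web): 91 × 10, A = 910 mm², x = 59.5 mm, Ī = 627975.8 mm⁴.
Bottom flange (beyond web): 91 × 10, A = 910 mm², x = 59.5 mm, Ī = 627975.8 mm⁴.
Centroid: x̄ = ΣA·x / ΣA = 33.25 mm.
Transfer each piece to the centroidal y-axis using Ī + A·d² with d = x − 33.25:
  web: d = -26.25 mm → contributes +1 283 820 mm⁴
  top flange (beyond web): d = 26.25 mm → contributes +1 255 023 mm⁴
  bottom flange (beyond web): d = 26.25 mm → contributes +1 255 023 mm⁴
Total I = 3 793 866 mm⁴.

Iy ≈ 3.7939 × 10⁶ mm⁴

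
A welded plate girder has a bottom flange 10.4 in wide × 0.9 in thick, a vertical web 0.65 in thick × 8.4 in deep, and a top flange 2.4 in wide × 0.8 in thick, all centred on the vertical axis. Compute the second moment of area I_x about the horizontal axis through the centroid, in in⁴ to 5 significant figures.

I_x ≈ 203.96 in⁴

Decompose the section into non-overlapping parts with the origin at the bottom-left of its bounding rectangle.
Bottom plate: 10.4 × 0.9, A = 9.36 in², y = 0.45 in, Ī = 0.6318 in⁴.
Web plate: 0.65 × 8.4, A = 5.46 in², y = 5.1 in, Ī = 32.1048 in⁴.
Top plate: 2.4 × 0.8, A = 1.92 in², y = 9.7 in, Ī = 0.1024 in⁴.
Centroid: ȳ = ΣA·y / ΣA = 3.027599 in.
Transfer each piece to the horizontal axis through the centroid using Ī + A·d² with d = y − 3.027599:
  bottom plate: d = -2.577599 in → contributes +62.81977 in⁴
  web plate: d = 2.072401 in → contributes +55.55467 in⁴
  top plate: d = 6.672401 in → contributes +85.58261 in⁴
Total I = 203.957 in⁴.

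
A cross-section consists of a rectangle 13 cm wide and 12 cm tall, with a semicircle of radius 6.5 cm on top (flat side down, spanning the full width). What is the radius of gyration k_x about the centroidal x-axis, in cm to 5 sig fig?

k_x ≈ 5.0361 cm

Treat the section as a set of non-overlapping primitives; coordinates are from the bounding-box lower-left.
Rectangular body: 13 × 12, A = 156 cm², y = 6 cm, Ī = 1 872 cm⁴.
Semicircular cap: semicircle r = 6.5, A = 66.36614 cm², y = 14.75869 cm, Ī = 195.923 cm⁴.
Centroid: ȳ = ΣA·y / ΣA = 8.614068 cm.
Transfer each piece to the centroidal x-axis using Ī + A·d² with d = y − 8.614068:
  rectangular body: d = -2.614068 cm → contributes +2938.003 cm⁴
  semicircular cap: d = 6.144618 cm → contributes +2701.665 cm⁴
Total I = 5639.668 cm⁴.
Radius of gyration: k = √(I/A) = √(5639.668 / 222.3661) = 5.036078 cm.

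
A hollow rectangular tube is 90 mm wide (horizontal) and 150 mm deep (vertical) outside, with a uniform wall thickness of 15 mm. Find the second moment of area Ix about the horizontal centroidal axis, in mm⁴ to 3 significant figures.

Split into non-overlapping primitives; take the origin at the lower-left of the bounding box.
Outer rectangle: 90 × 150, A = 13 500 mm², y = 75 mm, Ī = 25 312 500 mm⁴.
Inner void (subtracted): 60 × 120, A = 7 200 mm², y = 75 mm, Ī = 8 640 000 mm⁴.
By symmetry the centroid is at mid-height, ȳ = 75 mm.
All pieces are centred on the horizontal centroidal axis, so I = ΣĪ (holes subtracted) = 16 672 500 mm⁴.

Ix ≈ 1.67 × 10⁷ mm⁴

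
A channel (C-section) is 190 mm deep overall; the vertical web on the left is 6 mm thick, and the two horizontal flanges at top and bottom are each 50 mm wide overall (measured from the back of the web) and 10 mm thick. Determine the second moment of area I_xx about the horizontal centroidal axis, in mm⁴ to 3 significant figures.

I_xx ≈ 1.06 × 10⁷ mm⁴

Treat the section as a set of non-overlapping primitives; coordinates are from the bounding-box lower-left.
Web: 6 × 190, A = 1 140 mm², y = 95 mm, Ī = 3 429 500 mm⁴.
Top flange (beyond web): 44 × 10, A = 440 mm², y = 185 mm, Ī = 3666.7 mm⁴.
Bottom flange (beyond web): 44 × 10, A = 440 mm², y = 5 mm, Ī = 3666.7 mm⁴.
By symmetry the centroid is at mid-height, ȳ = 95 mm.
Transfer each piece to the horizontal centroidal axis using Ī + A·d² with d = y − 95:
  web: d = 0 mm → contributes +3 429 500 mm⁴
  top flange (beyond web): d = 90 mm → contributes +3 567 667 mm⁴
  bottom flange (beyond web): d = -90 mm → contributes +3 567 667 mm⁴
Total I = 10 564 833 mm⁴.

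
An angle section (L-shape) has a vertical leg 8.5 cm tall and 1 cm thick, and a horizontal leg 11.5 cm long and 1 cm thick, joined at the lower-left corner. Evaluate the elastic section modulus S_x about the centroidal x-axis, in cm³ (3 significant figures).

Treat the section as a set of non-overlapping primitives; coordinates are from the bounding-box lower-left.
Vertical leg: 1 × 8.5, A = 8.5 cm², y = 4.25 cm, Ī = 51.177 cm⁴.
Horizontal leg (remainder): 10.5 × 1, A = 10.5 cm², y = 0.5 cm, Ī = 0.875 cm⁴.
Centroid: ȳ = ΣA·y / ΣA = 2.1776 cm.
Transfer each piece to the centroidal x-axis using Ī + A·d² with d = y − 2.1776:
  vertical leg: d = 2.0724 cm → contributes +87.682 cm⁴
  horizontal leg (remainder): d = -1.6776 cm → contributes +30.427 cm⁴
Total I = 118.11 cm⁴.
Extreme fibre distance c = 6.3224 cm; S = I/c = 18.681 cm³.

S_x ≈ 18.7 cm³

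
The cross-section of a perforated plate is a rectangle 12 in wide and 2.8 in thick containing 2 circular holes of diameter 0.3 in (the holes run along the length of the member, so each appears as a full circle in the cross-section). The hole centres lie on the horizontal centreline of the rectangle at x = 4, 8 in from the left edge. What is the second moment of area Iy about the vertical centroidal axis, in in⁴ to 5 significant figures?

Iy ≈ 402.63 in⁴

Treat the section as a set of non-overlapping primitives; coordinates are from the bounding-box lower-left.
Plate: 12 × 2.8, A = 33.6 in², x = 6 in, Ī = 403.2 in⁴.
Hole 1 (subtracted): ⌀0.3, A = 0.07068583 in², x = 4 in, Ī = 0.0003976078 in⁴.
Hole 2 (subtracted): ⌀0.3, A = 0.07068583 in², x = 8 in, Ī = 0.0003976078 in⁴.
By symmetry the centroid is at mid-width, x̄ = 6 in.
Transfer each piece to the vertical centroidal axis using Ī + A·d² with d = x − 6:
  plate: d = 0 in → contributes +403.2 in⁴
  hole 1: d = -2 in → contributes −0.2831409 in⁴
  hole 2: d = 2 in → contributes −0.2831409 in⁴
Total I = 402.6337 in⁴.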